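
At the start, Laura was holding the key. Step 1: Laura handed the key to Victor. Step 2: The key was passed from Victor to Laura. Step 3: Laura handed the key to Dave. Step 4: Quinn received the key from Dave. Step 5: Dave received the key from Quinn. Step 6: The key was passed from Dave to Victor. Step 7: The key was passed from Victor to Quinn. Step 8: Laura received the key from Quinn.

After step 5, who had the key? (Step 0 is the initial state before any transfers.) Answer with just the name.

Answer: Dave

Derivation:
Tracking the key holder through step 5:
After step 0 (start): Laura
After step 1: Victor
After step 2: Laura
After step 3: Dave
After step 4: Quinn
After step 5: Dave

At step 5, the holder is Dave.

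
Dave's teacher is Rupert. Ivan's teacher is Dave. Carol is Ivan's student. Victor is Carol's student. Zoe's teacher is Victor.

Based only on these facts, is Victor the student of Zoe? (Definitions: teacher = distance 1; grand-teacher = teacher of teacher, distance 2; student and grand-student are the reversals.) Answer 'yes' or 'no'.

Answer: no

Derivation:
Reconstructing the teacher chain from the given facts:
  Rupert -> Dave -> Ivan -> Carol -> Victor -> Zoe
(each arrow means 'teacher of the next')
Positions in the chain (0 = top):
  position of Rupert: 0
  position of Dave: 1
  position of Ivan: 2
  position of Carol: 3
  position of Victor: 4
  position of Zoe: 5

Victor is at position 4, Zoe is at position 5; signed distance (j - i) = 1.
'student' requires j - i = -1. Actual distance is 1, so the relation does NOT hold.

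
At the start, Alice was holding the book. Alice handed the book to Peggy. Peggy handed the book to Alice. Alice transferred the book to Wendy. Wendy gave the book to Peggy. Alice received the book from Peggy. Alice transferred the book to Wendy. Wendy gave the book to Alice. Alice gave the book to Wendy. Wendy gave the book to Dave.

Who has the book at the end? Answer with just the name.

Tracking the book through each event:
Start: Alice has the book.
After event 1: Peggy has the book.
After event 2: Alice has the book.
After event 3: Wendy has the book.
After event 4: Peggy has the book.
After event 5: Alice has the book.
After event 6: Wendy has the book.
After event 7: Alice has the book.
After event 8: Wendy has the book.
After event 9: Dave has the book.

Answer: Dave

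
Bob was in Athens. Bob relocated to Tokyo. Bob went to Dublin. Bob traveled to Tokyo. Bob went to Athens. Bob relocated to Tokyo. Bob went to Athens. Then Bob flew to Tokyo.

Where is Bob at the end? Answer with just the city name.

Tracking Bob's location:
Start: Bob is in Athens.
After move 1: Athens -> Tokyo. Bob is in Tokyo.
After move 2: Tokyo -> Dublin. Bob is in Dublin.
After move 3: Dublin -> Tokyo. Bob is in Tokyo.
After move 4: Tokyo -> Athens. Bob is in Athens.
After move 5: Athens -> Tokyo. Bob is in Tokyo.
After move 6: Tokyo -> Athens. Bob is in Athens.
After move 7: Athens -> Tokyo. Bob is in Tokyo.

Answer: Tokyo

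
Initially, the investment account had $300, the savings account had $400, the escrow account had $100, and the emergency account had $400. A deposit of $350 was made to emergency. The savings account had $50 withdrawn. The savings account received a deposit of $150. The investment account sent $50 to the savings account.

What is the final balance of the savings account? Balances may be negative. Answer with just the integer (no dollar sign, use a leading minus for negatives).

Answer: 550

Derivation:
Tracking account balances step by step:
Start: investment=300, savings=400, escrow=100, emergency=400
Event 1 (deposit 350 to emergency): emergency: 400 + 350 = 750. Balances: investment=300, savings=400, escrow=100, emergency=750
Event 2 (withdraw 50 from savings): savings: 400 - 50 = 350. Balances: investment=300, savings=350, escrow=100, emergency=750
Event 3 (deposit 150 to savings): savings: 350 + 150 = 500. Balances: investment=300, savings=500, escrow=100, emergency=750
Event 4 (transfer 50 investment -> savings): investment: 300 - 50 = 250, savings: 500 + 50 = 550. Balances: investment=250, savings=550, escrow=100, emergency=750

Final balance of savings: 550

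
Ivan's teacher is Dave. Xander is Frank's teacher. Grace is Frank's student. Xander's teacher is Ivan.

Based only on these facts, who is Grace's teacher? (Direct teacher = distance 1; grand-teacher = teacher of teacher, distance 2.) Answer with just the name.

Answer: Frank

Derivation:
Reconstructing the teacher chain from the given facts:
  Dave -> Ivan -> Xander -> Frank -> Grace
(each arrow means 'teacher of the next')
Positions in the chain (0 = top):
  position of Dave: 0
  position of Ivan: 1
  position of Xander: 2
  position of Frank: 3
  position of Grace: 4

Grace is at position 4; the teacher is 1 step up the chain, i.e. position 3: Frank.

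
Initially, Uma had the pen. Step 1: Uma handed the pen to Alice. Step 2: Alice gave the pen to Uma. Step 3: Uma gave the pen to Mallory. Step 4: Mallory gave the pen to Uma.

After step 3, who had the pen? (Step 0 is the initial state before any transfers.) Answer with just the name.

Tracking the pen holder through step 3:
After step 0 (start): Uma
After step 1: Alice
After step 2: Uma
After step 3: Mallory

At step 3, the holder is Mallory.

Answer: Mallory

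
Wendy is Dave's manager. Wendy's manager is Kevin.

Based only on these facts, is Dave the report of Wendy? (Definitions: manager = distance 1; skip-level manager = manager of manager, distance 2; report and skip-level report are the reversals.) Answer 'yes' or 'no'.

Answer: yes

Derivation:
Reconstructing the manager chain from the given facts:
  Kevin -> Wendy -> Dave
(each arrow means 'manager of the next')
Positions in the chain (0 = top):
  position of Kevin: 0
  position of Wendy: 1
  position of Dave: 2

Dave is at position 2, Wendy is at position 1; signed distance (j - i) = -1.
'report' requires j - i = -1. Actual distance is -1, so the relation HOLDS.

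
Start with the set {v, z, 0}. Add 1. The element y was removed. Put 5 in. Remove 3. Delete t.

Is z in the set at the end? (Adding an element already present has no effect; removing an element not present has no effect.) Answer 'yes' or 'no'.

Tracking the set through each operation:
Start: {0, v, z}
Event 1 (add 1): added. Set: {0, 1, v, z}
Event 2 (remove y): not present, no change. Set: {0, 1, v, z}
Event 3 (add 5): added. Set: {0, 1, 5, v, z}
Event 4 (remove 3): not present, no change. Set: {0, 1, 5, v, z}
Event 5 (remove t): not present, no change. Set: {0, 1, 5, v, z}

Final set: {0, 1, 5, v, z} (size 5)
z is in the final set.

Answer: yes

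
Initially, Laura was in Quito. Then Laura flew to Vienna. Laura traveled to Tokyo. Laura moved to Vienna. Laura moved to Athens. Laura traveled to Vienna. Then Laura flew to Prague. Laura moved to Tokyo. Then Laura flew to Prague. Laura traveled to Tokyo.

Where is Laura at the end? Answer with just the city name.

Answer: Tokyo

Derivation:
Tracking Laura's location:
Start: Laura is in Quito.
After move 1: Quito -> Vienna. Laura is in Vienna.
After move 2: Vienna -> Tokyo. Laura is in Tokyo.
After move 3: Tokyo -> Vienna. Laura is in Vienna.
After move 4: Vienna -> Athens. Laura is in Athens.
After move 5: Athens -> Vienna. Laura is in Vienna.
After move 6: Vienna -> Prague. Laura is in Prague.
After move 7: Prague -> Tokyo. Laura is in Tokyo.
After move 8: Tokyo -> Prague. Laura is in Prague.
After move 9: Prague -> Tokyo. Laura is in Tokyo.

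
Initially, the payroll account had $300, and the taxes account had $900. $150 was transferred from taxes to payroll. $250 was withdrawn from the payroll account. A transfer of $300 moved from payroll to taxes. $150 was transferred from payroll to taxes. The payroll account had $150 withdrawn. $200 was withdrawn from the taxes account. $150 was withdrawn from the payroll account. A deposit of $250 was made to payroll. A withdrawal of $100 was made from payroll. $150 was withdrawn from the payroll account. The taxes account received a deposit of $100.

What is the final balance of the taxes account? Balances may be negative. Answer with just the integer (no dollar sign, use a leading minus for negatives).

Tracking account balances step by step:
Start: payroll=300, taxes=900
Event 1 (transfer 150 taxes -> payroll): taxes: 900 - 150 = 750, payroll: 300 + 150 = 450. Balances: payroll=450, taxes=750
Event 2 (withdraw 250 from payroll): payroll: 450 - 250 = 200. Balances: payroll=200, taxes=750
Event 3 (transfer 300 payroll -> taxes): payroll: 200 - 300 = -100, taxes: 750 + 300 = 1050. Balances: payroll=-100, taxes=1050
Event 4 (transfer 150 payroll -> taxes): payroll: -100 - 150 = -250, taxes: 1050 + 150 = 1200. Balances: payroll=-250, taxes=1200
Event 5 (withdraw 150 from payroll): payroll: -250 - 150 = -400. Balances: payroll=-400, taxes=1200
Event 6 (withdraw 200 from taxes): taxes: 1200 - 200 = 1000. Balances: payroll=-400, taxes=1000
Event 7 (withdraw 150 from payroll): payroll: -400 - 150 = -550. Balances: payroll=-550, taxes=1000
Event 8 (deposit 250 to payroll): payroll: -550 + 250 = -300. Balances: payroll=-300, taxes=1000
Event 9 (withdraw 100 from payroll): payroll: -300 - 100 = -400. Balances: payroll=-400, taxes=1000
Event 10 (withdraw 150 from payroll): payroll: -400 - 150 = -550. Balances: payroll=-550, taxes=1000
Event 11 (deposit 100 to taxes): taxes: 1000 + 100 = 1100. Balances: payroll=-550, taxes=1100

Final balance of taxes: 1100

Answer: 1100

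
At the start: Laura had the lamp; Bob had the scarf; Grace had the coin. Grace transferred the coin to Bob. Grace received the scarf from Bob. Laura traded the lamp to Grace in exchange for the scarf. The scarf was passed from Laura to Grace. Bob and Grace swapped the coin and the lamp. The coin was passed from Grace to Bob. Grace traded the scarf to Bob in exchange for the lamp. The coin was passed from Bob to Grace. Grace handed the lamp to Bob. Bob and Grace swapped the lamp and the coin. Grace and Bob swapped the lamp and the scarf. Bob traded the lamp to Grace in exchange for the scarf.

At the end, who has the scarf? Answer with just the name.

Answer: Bob

Derivation:
Tracking all object holders:
Start: lamp:Laura, scarf:Bob, coin:Grace
Event 1 (give coin: Grace -> Bob). State: lamp:Laura, scarf:Bob, coin:Bob
Event 2 (give scarf: Bob -> Grace). State: lamp:Laura, scarf:Grace, coin:Bob
Event 3 (swap lamp<->scarf: now lamp:Grace, scarf:Laura). State: lamp:Grace, scarf:Laura, coin:Bob
Event 4 (give scarf: Laura -> Grace). State: lamp:Grace, scarf:Grace, coin:Bob
Event 5 (swap coin<->lamp: now coin:Grace, lamp:Bob). State: lamp:Bob, scarf:Grace, coin:Grace
Event 6 (give coin: Grace -> Bob). State: lamp:Bob, scarf:Grace, coin:Bob
Event 7 (swap scarf<->lamp: now scarf:Bob, lamp:Grace). State: lamp:Grace, scarf:Bob, coin:Bob
Event 8 (give coin: Bob -> Grace). State: lamp:Grace, scarf:Bob, coin:Grace
Event 9 (give lamp: Grace -> Bob). State: lamp:Bob, scarf:Bob, coin:Grace
Event 10 (swap lamp<->coin: now lamp:Grace, coin:Bob). State: lamp:Grace, scarf:Bob, coin:Bob
Event 11 (swap lamp<->scarf: now lamp:Bob, scarf:Grace). State: lamp:Bob, scarf:Grace, coin:Bob
Event 12 (swap lamp<->scarf: now lamp:Grace, scarf:Bob). State: lamp:Grace, scarf:Bob, coin:Bob

Final state: lamp:Grace, scarf:Bob, coin:Bob
The scarf is held by Bob.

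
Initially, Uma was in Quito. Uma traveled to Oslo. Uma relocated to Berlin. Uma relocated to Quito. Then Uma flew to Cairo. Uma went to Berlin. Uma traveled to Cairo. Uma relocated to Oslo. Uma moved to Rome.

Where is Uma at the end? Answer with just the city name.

Tracking Uma's location:
Start: Uma is in Quito.
After move 1: Quito -> Oslo. Uma is in Oslo.
After move 2: Oslo -> Berlin. Uma is in Berlin.
After move 3: Berlin -> Quito. Uma is in Quito.
After move 4: Quito -> Cairo. Uma is in Cairo.
After move 5: Cairo -> Berlin. Uma is in Berlin.
After move 6: Berlin -> Cairo. Uma is in Cairo.
After move 7: Cairo -> Oslo. Uma is in Oslo.
After move 8: Oslo -> Rome. Uma is in Rome.

Answer: Rome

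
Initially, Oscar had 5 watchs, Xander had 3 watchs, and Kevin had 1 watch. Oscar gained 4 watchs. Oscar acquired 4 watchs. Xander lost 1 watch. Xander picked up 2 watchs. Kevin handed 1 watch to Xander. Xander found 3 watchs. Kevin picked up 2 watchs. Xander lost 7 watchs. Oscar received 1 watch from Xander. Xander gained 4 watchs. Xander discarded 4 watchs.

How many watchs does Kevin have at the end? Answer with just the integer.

Answer: 2

Derivation:
Tracking counts step by step:
Start: Oscar=5, Xander=3, Kevin=1
Event 1 (Oscar +4): Oscar: 5 -> 9. State: Oscar=9, Xander=3, Kevin=1
Event 2 (Oscar +4): Oscar: 9 -> 13. State: Oscar=13, Xander=3, Kevin=1
Event 3 (Xander -1): Xander: 3 -> 2. State: Oscar=13, Xander=2, Kevin=1
Event 4 (Xander +2): Xander: 2 -> 4. State: Oscar=13, Xander=4, Kevin=1
Event 5 (Kevin -> Xander, 1): Kevin: 1 -> 0, Xander: 4 -> 5. State: Oscar=13, Xander=5, Kevin=0
Event 6 (Xander +3): Xander: 5 -> 8. State: Oscar=13, Xander=8, Kevin=0
Event 7 (Kevin +2): Kevin: 0 -> 2. State: Oscar=13, Xander=8, Kevin=2
Event 8 (Xander -7): Xander: 8 -> 1. State: Oscar=13, Xander=1, Kevin=2
Event 9 (Xander -> Oscar, 1): Xander: 1 -> 0, Oscar: 13 -> 14. State: Oscar=14, Xander=0, Kevin=2
Event 10 (Xander +4): Xander: 0 -> 4. State: Oscar=14, Xander=4, Kevin=2
Event 11 (Xander -4): Xander: 4 -> 0. State: Oscar=14, Xander=0, Kevin=2

Kevin's final count: 2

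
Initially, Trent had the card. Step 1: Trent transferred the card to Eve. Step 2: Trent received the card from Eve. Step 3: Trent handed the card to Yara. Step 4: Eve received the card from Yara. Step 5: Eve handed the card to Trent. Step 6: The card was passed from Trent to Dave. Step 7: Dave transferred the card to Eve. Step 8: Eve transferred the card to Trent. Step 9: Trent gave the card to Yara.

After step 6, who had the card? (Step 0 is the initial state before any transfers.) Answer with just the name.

Answer: Dave

Derivation:
Tracking the card holder through step 6:
After step 0 (start): Trent
After step 1: Eve
After step 2: Trent
After step 3: Yara
After step 4: Eve
After step 5: Trent
After step 6: Dave

At step 6, the holder is Dave.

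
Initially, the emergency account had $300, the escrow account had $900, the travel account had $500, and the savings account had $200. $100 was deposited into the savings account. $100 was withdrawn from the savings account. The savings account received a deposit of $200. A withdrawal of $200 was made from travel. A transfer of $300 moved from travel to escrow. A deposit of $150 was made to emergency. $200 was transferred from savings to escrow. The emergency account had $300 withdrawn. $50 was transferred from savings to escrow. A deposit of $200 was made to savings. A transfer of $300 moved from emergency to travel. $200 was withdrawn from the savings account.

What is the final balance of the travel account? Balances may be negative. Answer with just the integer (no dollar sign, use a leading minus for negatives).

Tracking account balances step by step:
Start: emergency=300, escrow=900, travel=500, savings=200
Event 1 (deposit 100 to savings): savings: 200 + 100 = 300. Balances: emergency=300, escrow=900, travel=500, savings=300
Event 2 (withdraw 100 from savings): savings: 300 - 100 = 200. Balances: emergency=300, escrow=900, travel=500, savings=200
Event 3 (deposit 200 to savings): savings: 200 + 200 = 400. Balances: emergency=300, escrow=900, travel=500, savings=400
Event 4 (withdraw 200 from travel): travel: 500 - 200 = 300. Balances: emergency=300, escrow=900, travel=300, savings=400
Event 5 (transfer 300 travel -> escrow): travel: 300 - 300 = 0, escrow: 900 + 300 = 1200. Balances: emergency=300, escrow=1200, travel=0, savings=400
Event 6 (deposit 150 to emergency): emergency: 300 + 150 = 450. Balances: emergency=450, escrow=1200, travel=0, savings=400
Event 7 (transfer 200 savings -> escrow): savings: 400 - 200 = 200, escrow: 1200 + 200 = 1400. Balances: emergency=450, escrow=1400, travel=0, savings=200
Event 8 (withdraw 300 from emergency): emergency: 450 - 300 = 150. Balances: emergency=150, escrow=1400, travel=0, savings=200
Event 9 (transfer 50 savings -> escrow): savings: 200 - 50 = 150, escrow: 1400 + 50 = 1450. Balances: emergency=150, escrow=1450, travel=0, savings=150
Event 10 (deposit 200 to savings): savings: 150 + 200 = 350. Balances: emergency=150, escrow=1450, travel=0, savings=350
Event 11 (transfer 300 emergency -> travel): emergency: 150 - 300 = -150, travel: 0 + 300 = 300. Balances: emergency=-150, escrow=1450, travel=300, savings=350
Event 12 (withdraw 200 from savings): savings: 350 - 200 = 150. Balances: emergency=-150, escrow=1450, travel=300, savings=150

Final balance of travel: 300

Answer: 300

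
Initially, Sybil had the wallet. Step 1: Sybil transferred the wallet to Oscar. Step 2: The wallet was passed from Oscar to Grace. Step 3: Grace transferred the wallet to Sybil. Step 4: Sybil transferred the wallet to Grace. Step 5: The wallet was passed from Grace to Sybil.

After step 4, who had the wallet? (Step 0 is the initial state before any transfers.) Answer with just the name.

Answer: Grace

Derivation:
Tracking the wallet holder through step 4:
After step 0 (start): Sybil
After step 1: Oscar
After step 2: Grace
After step 3: Sybil
After step 4: Grace

At step 4, the holder is Grace.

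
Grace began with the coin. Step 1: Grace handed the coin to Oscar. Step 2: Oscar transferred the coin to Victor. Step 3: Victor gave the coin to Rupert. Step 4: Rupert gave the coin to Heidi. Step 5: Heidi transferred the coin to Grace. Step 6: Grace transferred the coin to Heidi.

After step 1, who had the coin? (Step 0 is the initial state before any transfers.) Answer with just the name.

Answer: Oscar

Derivation:
Tracking the coin holder through step 1:
After step 0 (start): Grace
After step 1: Oscar

At step 1, the holder is Oscar.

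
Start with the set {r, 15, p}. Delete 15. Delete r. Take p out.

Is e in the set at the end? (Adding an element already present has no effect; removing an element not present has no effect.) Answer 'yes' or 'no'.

Tracking the set through each operation:
Start: {15, p, r}
Event 1 (remove 15): removed. Set: {p, r}
Event 2 (remove r): removed. Set: {p}
Event 3 (remove p): removed. Set: {}

Final set: {} (size 0)
e is NOT in the final set.

Answer: no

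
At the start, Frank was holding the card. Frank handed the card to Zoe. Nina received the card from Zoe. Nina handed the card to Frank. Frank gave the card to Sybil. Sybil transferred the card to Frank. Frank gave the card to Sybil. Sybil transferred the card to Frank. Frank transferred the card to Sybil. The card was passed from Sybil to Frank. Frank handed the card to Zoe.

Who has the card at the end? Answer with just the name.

Answer: Zoe

Derivation:
Tracking the card through each event:
Start: Frank has the card.
After event 1: Zoe has the card.
After event 2: Nina has the card.
After event 3: Frank has the card.
After event 4: Sybil has the card.
After event 5: Frank has the card.
After event 6: Sybil has the card.
After event 7: Frank has the card.
After event 8: Sybil has the card.
After event 9: Frank has the card.
After event 10: Zoe has the card.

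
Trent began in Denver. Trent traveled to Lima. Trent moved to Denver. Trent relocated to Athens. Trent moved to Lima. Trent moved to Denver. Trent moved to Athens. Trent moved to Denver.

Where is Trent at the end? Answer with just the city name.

Tracking Trent's location:
Start: Trent is in Denver.
After move 1: Denver -> Lima. Trent is in Lima.
After move 2: Lima -> Denver. Trent is in Denver.
After move 3: Denver -> Athens. Trent is in Athens.
After move 4: Athens -> Lima. Trent is in Lima.
After move 5: Lima -> Denver. Trent is in Denver.
After move 6: Denver -> Athens. Trent is in Athens.
After move 7: Athens -> Denver. Trent is in Denver.

Answer: Denver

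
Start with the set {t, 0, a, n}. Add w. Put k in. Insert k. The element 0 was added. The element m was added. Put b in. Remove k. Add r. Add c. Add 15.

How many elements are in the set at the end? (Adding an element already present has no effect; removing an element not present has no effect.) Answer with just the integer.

Tracking the set through each operation:
Start: {0, a, n, t}
Event 1 (add w): added. Set: {0, a, n, t, w}
Event 2 (add k): added. Set: {0, a, k, n, t, w}
Event 3 (add k): already present, no change. Set: {0, a, k, n, t, w}
Event 4 (add 0): already present, no change. Set: {0, a, k, n, t, w}
Event 5 (add m): added. Set: {0, a, k, m, n, t, w}
Event 6 (add b): added. Set: {0, a, b, k, m, n, t, w}
Event 7 (remove k): removed. Set: {0, a, b, m, n, t, w}
Event 8 (add r): added. Set: {0, a, b, m, n, r, t, w}
Event 9 (add c): added. Set: {0, a, b, c, m, n, r, t, w}
Event 10 (add 15): added. Set: {0, 15, a, b, c, m, n, r, t, w}

Final set: {0, 15, a, b, c, m, n, r, t, w} (size 10)

Answer: 10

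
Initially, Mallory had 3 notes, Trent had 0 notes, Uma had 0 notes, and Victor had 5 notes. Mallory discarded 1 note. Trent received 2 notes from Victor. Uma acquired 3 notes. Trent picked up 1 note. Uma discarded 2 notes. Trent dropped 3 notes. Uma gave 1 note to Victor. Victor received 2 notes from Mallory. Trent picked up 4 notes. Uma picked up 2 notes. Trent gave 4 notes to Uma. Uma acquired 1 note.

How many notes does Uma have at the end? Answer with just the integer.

Answer: 7

Derivation:
Tracking counts step by step:
Start: Mallory=3, Trent=0, Uma=0, Victor=5
Event 1 (Mallory -1): Mallory: 3 -> 2. State: Mallory=2, Trent=0, Uma=0, Victor=5
Event 2 (Victor -> Trent, 2): Victor: 5 -> 3, Trent: 0 -> 2. State: Mallory=2, Trent=2, Uma=0, Victor=3
Event 3 (Uma +3): Uma: 0 -> 3. State: Mallory=2, Trent=2, Uma=3, Victor=3
Event 4 (Trent +1): Trent: 2 -> 3. State: Mallory=2, Trent=3, Uma=3, Victor=3
Event 5 (Uma -2): Uma: 3 -> 1. State: Mallory=2, Trent=3, Uma=1, Victor=3
Event 6 (Trent -3): Trent: 3 -> 0. State: Mallory=2, Trent=0, Uma=1, Victor=3
Event 7 (Uma -> Victor, 1): Uma: 1 -> 0, Victor: 3 -> 4. State: Mallory=2, Trent=0, Uma=0, Victor=4
Event 8 (Mallory -> Victor, 2): Mallory: 2 -> 0, Victor: 4 -> 6. State: Mallory=0, Trent=0, Uma=0, Victor=6
Event 9 (Trent +4): Trent: 0 -> 4. State: Mallory=0, Trent=4, Uma=0, Victor=6
Event 10 (Uma +2): Uma: 0 -> 2. State: Mallory=0, Trent=4, Uma=2, Victor=6
Event 11 (Trent -> Uma, 4): Trent: 4 -> 0, Uma: 2 -> 6. State: Mallory=0, Trent=0, Uma=6, Victor=6
Event 12 (Uma +1): Uma: 6 -> 7. State: Mallory=0, Trent=0, Uma=7, Victor=6

Uma's final count: 7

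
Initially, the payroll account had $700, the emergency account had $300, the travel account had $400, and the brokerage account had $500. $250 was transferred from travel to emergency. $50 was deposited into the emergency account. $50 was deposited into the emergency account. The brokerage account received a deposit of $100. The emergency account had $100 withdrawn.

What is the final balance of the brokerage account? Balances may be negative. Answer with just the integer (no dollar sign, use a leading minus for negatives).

Tracking account balances step by step:
Start: payroll=700, emergency=300, travel=400, brokerage=500
Event 1 (transfer 250 travel -> emergency): travel: 400 - 250 = 150, emergency: 300 + 250 = 550. Balances: payroll=700, emergency=550, travel=150, brokerage=500
Event 2 (deposit 50 to emergency): emergency: 550 + 50 = 600. Balances: payroll=700, emergency=600, travel=150, brokerage=500
Event 3 (deposit 50 to emergency): emergency: 600 + 50 = 650. Balances: payroll=700, emergency=650, travel=150, brokerage=500
Event 4 (deposit 100 to brokerage): brokerage: 500 + 100 = 600. Balances: payroll=700, emergency=650, travel=150, brokerage=600
Event 5 (withdraw 100 from emergency): emergency: 650 - 100 = 550. Balances: payroll=700, emergency=550, travel=150, brokerage=600

Final balance of brokerage: 600

Answer: 600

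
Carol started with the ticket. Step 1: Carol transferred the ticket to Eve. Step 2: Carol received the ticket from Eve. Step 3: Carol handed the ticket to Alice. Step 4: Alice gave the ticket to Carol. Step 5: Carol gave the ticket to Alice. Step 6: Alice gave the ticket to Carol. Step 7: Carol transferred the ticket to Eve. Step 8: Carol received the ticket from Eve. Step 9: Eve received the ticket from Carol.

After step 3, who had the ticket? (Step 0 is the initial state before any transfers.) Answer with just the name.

Tracking the ticket holder through step 3:
After step 0 (start): Carol
After step 1: Eve
After step 2: Carol
After step 3: Alice

At step 3, the holder is Alice.

Answer: Alice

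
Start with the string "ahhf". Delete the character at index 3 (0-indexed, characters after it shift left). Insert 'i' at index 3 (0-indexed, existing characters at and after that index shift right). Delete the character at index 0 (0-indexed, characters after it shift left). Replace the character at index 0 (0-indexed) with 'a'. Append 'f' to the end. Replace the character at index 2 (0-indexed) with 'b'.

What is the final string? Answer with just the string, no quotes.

Applying each edit step by step:
Start: "ahhf"
Op 1 (delete idx 3 = 'f'): "ahhf" -> "ahh"
Op 2 (insert 'i' at idx 3): "ahh" -> "ahhi"
Op 3 (delete idx 0 = 'a'): "ahhi" -> "hhi"
Op 4 (replace idx 0: 'h' -> 'a'): "hhi" -> "ahi"
Op 5 (append 'f'): "ahi" -> "ahif"
Op 6 (replace idx 2: 'i' -> 'b'): "ahif" -> "ahbf"

Answer: ahbf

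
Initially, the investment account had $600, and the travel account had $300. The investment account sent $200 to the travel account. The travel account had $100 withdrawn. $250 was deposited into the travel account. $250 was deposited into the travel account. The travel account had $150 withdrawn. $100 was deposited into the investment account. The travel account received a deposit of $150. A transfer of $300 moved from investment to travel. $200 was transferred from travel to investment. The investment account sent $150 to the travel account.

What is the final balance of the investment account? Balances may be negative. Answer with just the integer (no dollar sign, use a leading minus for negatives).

Tracking account balances step by step:
Start: investment=600, travel=300
Event 1 (transfer 200 investment -> travel): investment: 600 - 200 = 400, travel: 300 + 200 = 500. Balances: investment=400, travel=500
Event 2 (withdraw 100 from travel): travel: 500 - 100 = 400. Balances: investment=400, travel=400
Event 3 (deposit 250 to travel): travel: 400 + 250 = 650. Balances: investment=400, travel=650
Event 4 (deposit 250 to travel): travel: 650 + 250 = 900. Balances: investment=400, travel=900
Event 5 (withdraw 150 from travel): travel: 900 - 150 = 750. Balances: investment=400, travel=750
Event 6 (deposit 100 to investment): investment: 400 + 100 = 500. Balances: investment=500, travel=750
Event 7 (deposit 150 to travel): travel: 750 + 150 = 900. Balances: investment=500, travel=900
Event 8 (transfer 300 investment -> travel): investment: 500 - 300 = 200, travel: 900 + 300 = 1200. Balances: investment=200, travel=1200
Event 9 (transfer 200 travel -> investment): travel: 1200 - 200 = 1000, investment: 200 + 200 = 400. Balances: investment=400, travel=1000
Event 10 (transfer 150 investment -> travel): investment: 400 - 150 = 250, travel: 1000 + 150 = 1150. Balances: investment=250, travel=1150

Final balance of investment: 250

Answer: 250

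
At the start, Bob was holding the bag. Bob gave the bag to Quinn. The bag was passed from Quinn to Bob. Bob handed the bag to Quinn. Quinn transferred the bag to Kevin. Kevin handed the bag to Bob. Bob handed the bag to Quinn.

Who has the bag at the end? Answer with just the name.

Answer: Quinn

Derivation:
Tracking the bag through each event:
Start: Bob has the bag.
After event 1: Quinn has the bag.
After event 2: Bob has the bag.
After event 3: Quinn has the bag.
After event 4: Kevin has the bag.
After event 5: Bob has the bag.
After event 6: Quinn has the bag.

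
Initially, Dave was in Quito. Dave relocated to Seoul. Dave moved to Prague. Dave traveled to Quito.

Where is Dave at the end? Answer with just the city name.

Answer: Quito

Derivation:
Tracking Dave's location:
Start: Dave is in Quito.
After move 1: Quito -> Seoul. Dave is in Seoul.
After move 2: Seoul -> Prague. Dave is in Prague.
After move 3: Prague -> Quito. Dave is in Quito.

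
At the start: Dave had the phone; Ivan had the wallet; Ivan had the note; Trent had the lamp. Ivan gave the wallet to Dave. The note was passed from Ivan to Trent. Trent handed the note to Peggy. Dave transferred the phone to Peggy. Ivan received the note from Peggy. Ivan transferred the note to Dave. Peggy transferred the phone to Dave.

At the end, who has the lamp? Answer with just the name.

Tracking all object holders:
Start: phone:Dave, wallet:Ivan, note:Ivan, lamp:Trent
Event 1 (give wallet: Ivan -> Dave). State: phone:Dave, wallet:Dave, note:Ivan, lamp:Trent
Event 2 (give note: Ivan -> Trent). State: phone:Dave, wallet:Dave, note:Trent, lamp:Trent
Event 3 (give note: Trent -> Peggy). State: phone:Dave, wallet:Dave, note:Peggy, lamp:Trent
Event 4 (give phone: Dave -> Peggy). State: phone:Peggy, wallet:Dave, note:Peggy, lamp:Trent
Event 5 (give note: Peggy -> Ivan). State: phone:Peggy, wallet:Dave, note:Ivan, lamp:Trent
Event 6 (give note: Ivan -> Dave). State: phone:Peggy, wallet:Dave, note:Dave, lamp:Trent
Event 7 (give phone: Peggy -> Dave). State: phone:Dave, wallet:Dave, note:Dave, lamp:Trent

Final state: phone:Dave, wallet:Dave, note:Dave, lamp:Trent
The lamp is held by Trent.

Answer: Trent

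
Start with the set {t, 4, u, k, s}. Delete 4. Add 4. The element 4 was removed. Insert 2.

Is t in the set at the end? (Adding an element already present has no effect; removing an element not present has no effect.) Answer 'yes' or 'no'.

Tracking the set through each operation:
Start: {4, k, s, t, u}
Event 1 (remove 4): removed. Set: {k, s, t, u}
Event 2 (add 4): added. Set: {4, k, s, t, u}
Event 3 (remove 4): removed. Set: {k, s, t, u}
Event 4 (add 2): added. Set: {2, k, s, t, u}

Final set: {2, k, s, t, u} (size 5)
t is in the final set.

Answer: yes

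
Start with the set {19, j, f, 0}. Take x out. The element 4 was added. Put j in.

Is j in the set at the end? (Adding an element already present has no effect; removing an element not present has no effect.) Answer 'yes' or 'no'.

Tracking the set through each operation:
Start: {0, 19, f, j}
Event 1 (remove x): not present, no change. Set: {0, 19, f, j}
Event 2 (add 4): added. Set: {0, 19, 4, f, j}
Event 3 (add j): already present, no change. Set: {0, 19, 4, f, j}

Final set: {0, 19, 4, f, j} (size 5)
j is in the final set.

Answer: yes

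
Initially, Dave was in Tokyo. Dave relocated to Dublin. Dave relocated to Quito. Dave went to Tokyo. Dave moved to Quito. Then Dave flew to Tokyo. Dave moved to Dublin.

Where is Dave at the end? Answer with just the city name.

Answer: Dublin

Derivation:
Tracking Dave's location:
Start: Dave is in Tokyo.
After move 1: Tokyo -> Dublin. Dave is in Dublin.
After move 2: Dublin -> Quito. Dave is in Quito.
After move 3: Quito -> Tokyo. Dave is in Tokyo.
After move 4: Tokyo -> Quito. Dave is in Quito.
After move 5: Quito -> Tokyo. Dave is in Tokyo.
After move 6: Tokyo -> Dublin. Dave is in Dublin.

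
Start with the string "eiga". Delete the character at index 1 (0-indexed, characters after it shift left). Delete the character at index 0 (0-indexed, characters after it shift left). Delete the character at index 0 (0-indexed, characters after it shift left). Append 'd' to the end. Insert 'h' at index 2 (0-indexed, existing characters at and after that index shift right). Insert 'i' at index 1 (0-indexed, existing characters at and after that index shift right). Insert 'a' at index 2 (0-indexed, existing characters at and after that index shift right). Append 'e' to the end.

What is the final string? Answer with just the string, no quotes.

Answer: aiadhe

Derivation:
Applying each edit step by step:
Start: "eiga"
Op 1 (delete idx 1 = 'i'): "eiga" -> "ega"
Op 2 (delete idx 0 = 'e'): "ega" -> "ga"
Op 3 (delete idx 0 = 'g'): "ga" -> "a"
Op 4 (append 'd'): "a" -> "ad"
Op 5 (insert 'h' at idx 2): "ad" -> "adh"
Op 6 (insert 'i' at idx 1): "adh" -> "aidh"
Op 7 (insert 'a' at idx 2): "aidh" -> "aiadh"
Op 8 (append 'e'): "aiadh" -> "aiadhe"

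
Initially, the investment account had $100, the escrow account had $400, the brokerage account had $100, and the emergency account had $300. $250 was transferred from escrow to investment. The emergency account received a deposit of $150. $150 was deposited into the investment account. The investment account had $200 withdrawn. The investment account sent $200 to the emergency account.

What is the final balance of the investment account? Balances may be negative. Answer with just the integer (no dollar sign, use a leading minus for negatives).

Tracking account balances step by step:
Start: investment=100, escrow=400, brokerage=100, emergency=300
Event 1 (transfer 250 escrow -> investment): escrow: 400 - 250 = 150, investment: 100 + 250 = 350. Balances: investment=350, escrow=150, brokerage=100, emergency=300
Event 2 (deposit 150 to emergency): emergency: 300 + 150 = 450. Balances: investment=350, escrow=150, brokerage=100, emergency=450
Event 3 (deposit 150 to investment): investment: 350 + 150 = 500. Balances: investment=500, escrow=150, brokerage=100, emergency=450
Event 4 (withdraw 200 from investment): investment: 500 - 200 = 300. Balances: investment=300, escrow=150, brokerage=100, emergency=450
Event 5 (transfer 200 investment -> emergency): investment: 300 - 200 = 100, emergency: 450 + 200 = 650. Balances: investment=100, escrow=150, brokerage=100, emergency=650

Final balance of investment: 100

Answer: 100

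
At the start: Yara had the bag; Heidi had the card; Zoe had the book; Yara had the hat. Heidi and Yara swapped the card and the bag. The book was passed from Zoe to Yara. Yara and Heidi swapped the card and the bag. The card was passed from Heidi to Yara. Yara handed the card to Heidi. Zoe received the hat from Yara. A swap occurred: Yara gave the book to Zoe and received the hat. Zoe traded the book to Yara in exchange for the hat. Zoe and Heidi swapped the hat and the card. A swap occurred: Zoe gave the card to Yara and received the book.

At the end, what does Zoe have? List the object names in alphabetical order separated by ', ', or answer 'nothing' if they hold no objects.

Tracking all object holders:
Start: bag:Yara, card:Heidi, book:Zoe, hat:Yara
Event 1 (swap card<->bag: now card:Yara, bag:Heidi). State: bag:Heidi, card:Yara, book:Zoe, hat:Yara
Event 2 (give book: Zoe -> Yara). State: bag:Heidi, card:Yara, book:Yara, hat:Yara
Event 3 (swap card<->bag: now card:Heidi, bag:Yara). State: bag:Yara, card:Heidi, book:Yara, hat:Yara
Event 4 (give card: Heidi -> Yara). State: bag:Yara, card:Yara, book:Yara, hat:Yara
Event 5 (give card: Yara -> Heidi). State: bag:Yara, card:Heidi, book:Yara, hat:Yara
Event 6 (give hat: Yara -> Zoe). State: bag:Yara, card:Heidi, book:Yara, hat:Zoe
Event 7 (swap book<->hat: now book:Zoe, hat:Yara). State: bag:Yara, card:Heidi, book:Zoe, hat:Yara
Event 8 (swap book<->hat: now book:Yara, hat:Zoe). State: bag:Yara, card:Heidi, book:Yara, hat:Zoe
Event 9 (swap hat<->card: now hat:Heidi, card:Zoe). State: bag:Yara, card:Zoe, book:Yara, hat:Heidi
Event 10 (swap card<->book: now card:Yara, book:Zoe). State: bag:Yara, card:Yara, book:Zoe, hat:Heidi

Final state: bag:Yara, card:Yara, book:Zoe, hat:Heidi
Zoe holds: book.

Answer: book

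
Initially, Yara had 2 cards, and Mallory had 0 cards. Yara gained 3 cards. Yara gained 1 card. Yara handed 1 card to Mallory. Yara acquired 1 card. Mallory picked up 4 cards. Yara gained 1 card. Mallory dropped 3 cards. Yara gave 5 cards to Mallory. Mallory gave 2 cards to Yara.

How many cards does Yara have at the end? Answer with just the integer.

Answer: 4

Derivation:
Tracking counts step by step:
Start: Yara=2, Mallory=0
Event 1 (Yara +3): Yara: 2 -> 5. State: Yara=5, Mallory=0
Event 2 (Yara +1): Yara: 5 -> 6. State: Yara=6, Mallory=0
Event 3 (Yara -> Mallory, 1): Yara: 6 -> 5, Mallory: 0 -> 1. State: Yara=5, Mallory=1
Event 4 (Yara +1): Yara: 5 -> 6. State: Yara=6, Mallory=1
Event 5 (Mallory +4): Mallory: 1 -> 5. State: Yara=6, Mallory=5
Event 6 (Yara +1): Yara: 6 -> 7. State: Yara=7, Mallory=5
Event 7 (Mallory -3): Mallory: 5 -> 2. State: Yara=7, Mallory=2
Event 8 (Yara -> Mallory, 5): Yara: 7 -> 2, Mallory: 2 -> 7. State: Yara=2, Mallory=7
Event 9 (Mallory -> Yara, 2): Mallory: 7 -> 5, Yara: 2 -> 4. State: Yara=4, Mallory=5

Yara's final count: 4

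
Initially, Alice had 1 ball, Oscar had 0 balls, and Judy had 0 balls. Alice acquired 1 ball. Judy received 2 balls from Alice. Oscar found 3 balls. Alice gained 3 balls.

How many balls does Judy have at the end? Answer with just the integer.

Tracking counts step by step:
Start: Alice=1, Oscar=0, Judy=0
Event 1 (Alice +1): Alice: 1 -> 2. State: Alice=2, Oscar=0, Judy=0
Event 2 (Alice -> Judy, 2): Alice: 2 -> 0, Judy: 0 -> 2. State: Alice=0, Oscar=0, Judy=2
Event 3 (Oscar +3): Oscar: 0 -> 3. State: Alice=0, Oscar=3, Judy=2
Event 4 (Alice +3): Alice: 0 -> 3. State: Alice=3, Oscar=3, Judy=2

Judy's final count: 2

Answer: 2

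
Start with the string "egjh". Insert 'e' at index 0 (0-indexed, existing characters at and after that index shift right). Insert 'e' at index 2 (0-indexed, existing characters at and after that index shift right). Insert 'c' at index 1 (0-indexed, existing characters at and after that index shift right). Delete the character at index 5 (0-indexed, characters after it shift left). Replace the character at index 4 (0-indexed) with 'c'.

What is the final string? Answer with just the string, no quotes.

Applying each edit step by step:
Start: "egjh"
Op 1 (insert 'e' at idx 0): "egjh" -> "eegjh"
Op 2 (insert 'e' at idx 2): "eegjh" -> "eeegjh"
Op 3 (insert 'c' at idx 1): "eeegjh" -> "eceegjh"
Op 4 (delete idx 5 = 'j'): "eceegjh" -> "eceegh"
Op 5 (replace idx 4: 'g' -> 'c'): "eceegh" -> "eceech"

Answer: eceech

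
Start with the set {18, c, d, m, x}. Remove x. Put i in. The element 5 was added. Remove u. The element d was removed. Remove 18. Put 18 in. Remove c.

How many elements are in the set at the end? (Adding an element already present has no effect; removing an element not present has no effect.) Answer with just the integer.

Tracking the set through each operation:
Start: {18, c, d, m, x}
Event 1 (remove x): removed. Set: {18, c, d, m}
Event 2 (add i): added. Set: {18, c, d, i, m}
Event 3 (add 5): added. Set: {18, 5, c, d, i, m}
Event 4 (remove u): not present, no change. Set: {18, 5, c, d, i, m}
Event 5 (remove d): removed. Set: {18, 5, c, i, m}
Event 6 (remove 18): removed. Set: {5, c, i, m}
Event 7 (add 18): added. Set: {18, 5, c, i, m}
Event 8 (remove c): removed. Set: {18, 5, i, m}

Final set: {18, 5, i, m} (size 4)

Answer: 4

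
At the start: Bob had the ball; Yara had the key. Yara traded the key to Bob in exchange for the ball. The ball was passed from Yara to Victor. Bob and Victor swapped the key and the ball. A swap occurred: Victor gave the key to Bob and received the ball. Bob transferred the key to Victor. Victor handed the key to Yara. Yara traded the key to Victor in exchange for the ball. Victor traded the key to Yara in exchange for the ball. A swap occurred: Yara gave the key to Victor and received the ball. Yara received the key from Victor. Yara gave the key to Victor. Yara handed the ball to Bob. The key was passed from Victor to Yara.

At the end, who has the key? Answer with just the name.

Answer: Yara

Derivation:
Tracking all object holders:
Start: ball:Bob, key:Yara
Event 1 (swap key<->ball: now key:Bob, ball:Yara). State: ball:Yara, key:Bob
Event 2 (give ball: Yara -> Victor). State: ball:Victor, key:Bob
Event 3 (swap key<->ball: now key:Victor, ball:Bob). State: ball:Bob, key:Victor
Event 4 (swap key<->ball: now key:Bob, ball:Victor). State: ball:Victor, key:Bob
Event 5 (give key: Bob -> Victor). State: ball:Victor, key:Victor
Event 6 (give key: Victor -> Yara). State: ball:Victor, key:Yara
Event 7 (swap key<->ball: now key:Victor, ball:Yara). State: ball:Yara, key:Victor
Event 8 (swap key<->ball: now key:Yara, ball:Victor). State: ball:Victor, key:Yara
Event 9 (swap key<->ball: now key:Victor, ball:Yara). State: ball:Yara, key:Victor
Event 10 (give key: Victor -> Yara). State: ball:Yara, key:Yara
Event 11 (give key: Yara -> Victor). State: ball:Yara, key:Victor
Event 12 (give ball: Yara -> Bob). State: ball:Bob, key:Victor
Event 13 (give key: Victor -> Yara). State: ball:Bob, key:Yara

Final state: ball:Bob, key:Yara
The key is held by Yara.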